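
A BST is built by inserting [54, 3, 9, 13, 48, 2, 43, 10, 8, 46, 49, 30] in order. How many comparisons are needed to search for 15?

Search path for 15: 54 -> 3 -> 9 -> 13 -> 48 -> 43 -> 30
Found: False
Comparisons: 7


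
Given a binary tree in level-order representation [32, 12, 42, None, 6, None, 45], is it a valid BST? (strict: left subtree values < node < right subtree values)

Level-order array: [32, 12, 42, None, 6, None, 45]
Validate using subtree bounds (lo, hi): at each node, require lo < value < hi,
then recurse left with hi=value and right with lo=value.
Preorder trace (stopping at first violation):
  at node 32 with bounds (-inf, +inf): OK
  at node 12 with bounds (-inf, 32): OK
  at node 6 with bounds (12, 32): VIOLATION
Node 6 violates its bound: not (12 < 6 < 32).
Result: Not a valid BST


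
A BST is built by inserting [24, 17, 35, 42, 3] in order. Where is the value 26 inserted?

Starting tree (level order): [24, 17, 35, 3, None, None, 42]
Insertion path: 24 -> 35
Result: insert 26 as left child of 35
Final tree (level order): [24, 17, 35, 3, None, 26, 42]


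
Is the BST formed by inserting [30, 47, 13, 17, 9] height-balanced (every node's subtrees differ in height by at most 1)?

Tree (level-order array): [30, 13, 47, 9, 17]
Definition: a tree is height-balanced if, at every node, |h(left) - h(right)| <= 1 (empty subtree has height -1).
Bottom-up per-node check:
  node 9: h_left=-1, h_right=-1, diff=0 [OK], height=0
  node 17: h_left=-1, h_right=-1, diff=0 [OK], height=0
  node 13: h_left=0, h_right=0, diff=0 [OK], height=1
  node 47: h_left=-1, h_right=-1, diff=0 [OK], height=0
  node 30: h_left=1, h_right=0, diff=1 [OK], height=2
All nodes satisfy the balance condition.
Result: Balanced


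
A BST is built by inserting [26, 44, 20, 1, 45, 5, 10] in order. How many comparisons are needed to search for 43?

Search path for 43: 26 -> 44
Found: False
Comparisons: 2


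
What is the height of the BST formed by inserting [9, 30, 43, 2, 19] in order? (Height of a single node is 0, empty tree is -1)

Insertion order: [9, 30, 43, 2, 19]
Tree (level-order array): [9, 2, 30, None, None, 19, 43]
Compute height bottom-up (empty subtree = -1):
  height(2) = 1 + max(-1, -1) = 0
  height(19) = 1 + max(-1, -1) = 0
  height(43) = 1 + max(-1, -1) = 0
  height(30) = 1 + max(0, 0) = 1
  height(9) = 1 + max(0, 1) = 2
Height = 2


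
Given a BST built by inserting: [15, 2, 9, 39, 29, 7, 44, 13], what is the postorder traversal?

Tree insertion order: [15, 2, 9, 39, 29, 7, 44, 13]
Tree (level-order array): [15, 2, 39, None, 9, 29, 44, 7, 13]
Postorder traversal: [7, 13, 9, 2, 29, 44, 39, 15]


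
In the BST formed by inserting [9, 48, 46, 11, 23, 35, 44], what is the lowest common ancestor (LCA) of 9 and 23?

Tree insertion order: [9, 48, 46, 11, 23, 35, 44]
Tree (level-order array): [9, None, 48, 46, None, 11, None, None, 23, None, 35, None, 44]
In a BST, the LCA of p=9, q=23 is the first node v on the
root-to-leaf path with p <= v <= q (go left if both < v, right if both > v).
Walk from root:
  at 9: 9 <= 9 <= 23, this is the LCA
LCA = 9


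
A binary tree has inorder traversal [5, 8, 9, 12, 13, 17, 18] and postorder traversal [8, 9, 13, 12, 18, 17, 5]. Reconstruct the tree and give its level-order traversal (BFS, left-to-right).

Inorder:   [5, 8, 9, 12, 13, 17, 18]
Postorder: [8, 9, 13, 12, 18, 17, 5]
Algorithm: postorder visits root last, so walk postorder right-to-left;
each value is the root of the current inorder slice — split it at that
value, recurse on the right subtree first, then the left.
Recursive splits:
  root=5; inorder splits into left=[], right=[8, 9, 12, 13, 17, 18]
  root=17; inorder splits into left=[8, 9, 12, 13], right=[18]
  root=18; inorder splits into left=[], right=[]
  root=12; inorder splits into left=[8, 9], right=[13]
  root=13; inorder splits into left=[], right=[]
  root=9; inorder splits into left=[8], right=[]
  root=8; inorder splits into left=[], right=[]
Reconstructed level-order: [5, 17, 12, 18, 9, 13, 8]


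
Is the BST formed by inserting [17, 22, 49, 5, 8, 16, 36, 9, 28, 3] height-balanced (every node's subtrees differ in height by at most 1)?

Tree (level-order array): [17, 5, 22, 3, 8, None, 49, None, None, None, 16, 36, None, 9, None, 28]
Definition: a tree is height-balanced if, at every node, |h(left) - h(right)| <= 1 (empty subtree has height -1).
Bottom-up per-node check:
  node 3: h_left=-1, h_right=-1, diff=0 [OK], height=0
  node 9: h_left=-1, h_right=-1, diff=0 [OK], height=0
  node 16: h_left=0, h_right=-1, diff=1 [OK], height=1
  node 8: h_left=-1, h_right=1, diff=2 [FAIL (|-1-1|=2 > 1)], height=2
  node 5: h_left=0, h_right=2, diff=2 [FAIL (|0-2|=2 > 1)], height=3
  node 28: h_left=-1, h_right=-1, diff=0 [OK], height=0
  node 36: h_left=0, h_right=-1, diff=1 [OK], height=1
  node 49: h_left=1, h_right=-1, diff=2 [FAIL (|1--1|=2 > 1)], height=2
  node 22: h_left=-1, h_right=2, diff=3 [FAIL (|-1-2|=3 > 1)], height=3
  node 17: h_left=3, h_right=3, diff=0 [OK], height=4
Node 8 violates the condition: |-1 - 1| = 2 > 1.
Result: Not balanced


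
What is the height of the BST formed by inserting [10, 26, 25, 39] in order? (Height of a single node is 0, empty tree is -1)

Insertion order: [10, 26, 25, 39]
Tree (level-order array): [10, None, 26, 25, 39]
Compute height bottom-up (empty subtree = -1):
  height(25) = 1 + max(-1, -1) = 0
  height(39) = 1 + max(-1, -1) = 0
  height(26) = 1 + max(0, 0) = 1
  height(10) = 1 + max(-1, 1) = 2
Height = 2


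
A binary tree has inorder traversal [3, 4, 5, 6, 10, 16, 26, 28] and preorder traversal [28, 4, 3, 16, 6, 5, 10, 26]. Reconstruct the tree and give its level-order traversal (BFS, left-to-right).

Inorder:  [3, 4, 5, 6, 10, 16, 26, 28]
Preorder: [28, 4, 3, 16, 6, 5, 10, 26]
Algorithm: preorder visits root first, so consume preorder in order;
for each root, split the current inorder slice at that value into
left-subtree inorder and right-subtree inorder, then recurse.
Recursive splits:
  root=28; inorder splits into left=[3, 4, 5, 6, 10, 16, 26], right=[]
  root=4; inorder splits into left=[3], right=[5, 6, 10, 16, 26]
  root=3; inorder splits into left=[], right=[]
  root=16; inorder splits into left=[5, 6, 10], right=[26]
  root=6; inorder splits into left=[5], right=[10]
  root=5; inorder splits into left=[], right=[]
  root=10; inorder splits into left=[], right=[]
  root=26; inorder splits into left=[], right=[]
Reconstructed level-order: [28, 4, 3, 16, 6, 26, 5, 10]


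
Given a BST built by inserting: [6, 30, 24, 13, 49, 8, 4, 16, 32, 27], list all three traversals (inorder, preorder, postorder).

Tree insertion order: [6, 30, 24, 13, 49, 8, 4, 16, 32, 27]
Tree (level-order array): [6, 4, 30, None, None, 24, 49, 13, 27, 32, None, 8, 16]
Inorder (L, root, R): [4, 6, 8, 13, 16, 24, 27, 30, 32, 49]
Preorder (root, L, R): [6, 4, 30, 24, 13, 8, 16, 27, 49, 32]
Postorder (L, R, root): [4, 8, 16, 13, 27, 24, 32, 49, 30, 6]


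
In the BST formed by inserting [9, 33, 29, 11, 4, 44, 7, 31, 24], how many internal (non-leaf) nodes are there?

Tree built from: [9, 33, 29, 11, 4, 44, 7, 31, 24]
Tree (level-order array): [9, 4, 33, None, 7, 29, 44, None, None, 11, 31, None, None, None, 24]
Rule: An internal node has at least one child.
Per-node child counts:
  node 9: 2 child(ren)
  node 4: 1 child(ren)
  node 7: 0 child(ren)
  node 33: 2 child(ren)
  node 29: 2 child(ren)
  node 11: 1 child(ren)
  node 24: 0 child(ren)
  node 31: 0 child(ren)
  node 44: 0 child(ren)
Matching nodes: [9, 4, 33, 29, 11]
Count of internal (non-leaf) nodes: 5


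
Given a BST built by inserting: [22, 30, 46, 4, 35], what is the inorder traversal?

Tree insertion order: [22, 30, 46, 4, 35]
Tree (level-order array): [22, 4, 30, None, None, None, 46, 35]
Inorder traversal: [4, 22, 30, 35, 46]


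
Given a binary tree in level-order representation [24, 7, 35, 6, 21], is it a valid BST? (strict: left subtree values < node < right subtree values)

Level-order array: [24, 7, 35, 6, 21]
Validate using subtree bounds (lo, hi): at each node, require lo < value < hi,
then recurse left with hi=value and right with lo=value.
Preorder trace (stopping at first violation):
  at node 24 with bounds (-inf, +inf): OK
  at node 7 with bounds (-inf, 24): OK
  at node 6 with bounds (-inf, 7): OK
  at node 21 with bounds (7, 24): OK
  at node 35 with bounds (24, +inf): OK
No violation found at any node.
Result: Valid BST


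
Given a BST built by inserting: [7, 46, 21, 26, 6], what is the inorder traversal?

Tree insertion order: [7, 46, 21, 26, 6]
Tree (level-order array): [7, 6, 46, None, None, 21, None, None, 26]
Inorder traversal: [6, 7, 21, 26, 46]


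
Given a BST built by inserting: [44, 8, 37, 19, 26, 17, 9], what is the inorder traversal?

Tree insertion order: [44, 8, 37, 19, 26, 17, 9]
Tree (level-order array): [44, 8, None, None, 37, 19, None, 17, 26, 9]
Inorder traversal: [8, 9, 17, 19, 26, 37, 44]


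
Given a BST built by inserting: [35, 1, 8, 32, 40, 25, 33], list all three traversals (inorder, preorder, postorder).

Tree insertion order: [35, 1, 8, 32, 40, 25, 33]
Tree (level-order array): [35, 1, 40, None, 8, None, None, None, 32, 25, 33]
Inorder (L, root, R): [1, 8, 25, 32, 33, 35, 40]
Preorder (root, L, R): [35, 1, 8, 32, 25, 33, 40]
Postorder (L, R, root): [25, 33, 32, 8, 1, 40, 35]


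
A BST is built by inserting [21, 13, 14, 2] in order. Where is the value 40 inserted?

Starting tree (level order): [21, 13, None, 2, 14]
Insertion path: 21
Result: insert 40 as right child of 21
Final tree (level order): [21, 13, 40, 2, 14]


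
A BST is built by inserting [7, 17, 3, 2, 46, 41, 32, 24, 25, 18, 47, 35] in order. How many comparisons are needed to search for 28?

Search path for 28: 7 -> 17 -> 46 -> 41 -> 32 -> 24 -> 25
Found: False
Comparisons: 7


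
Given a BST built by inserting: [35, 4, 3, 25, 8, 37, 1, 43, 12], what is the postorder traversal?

Tree insertion order: [35, 4, 3, 25, 8, 37, 1, 43, 12]
Tree (level-order array): [35, 4, 37, 3, 25, None, 43, 1, None, 8, None, None, None, None, None, None, 12]
Postorder traversal: [1, 3, 12, 8, 25, 4, 43, 37, 35]


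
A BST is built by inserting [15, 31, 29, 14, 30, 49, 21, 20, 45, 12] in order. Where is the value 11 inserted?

Starting tree (level order): [15, 14, 31, 12, None, 29, 49, None, None, 21, 30, 45, None, 20]
Insertion path: 15 -> 14 -> 12
Result: insert 11 as left child of 12
Final tree (level order): [15, 14, 31, 12, None, 29, 49, 11, None, 21, 30, 45, None, None, None, 20]


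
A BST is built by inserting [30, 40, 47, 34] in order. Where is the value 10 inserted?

Starting tree (level order): [30, None, 40, 34, 47]
Insertion path: 30
Result: insert 10 as left child of 30
Final tree (level order): [30, 10, 40, None, None, 34, 47]


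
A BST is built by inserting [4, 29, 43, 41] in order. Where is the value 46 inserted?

Starting tree (level order): [4, None, 29, None, 43, 41]
Insertion path: 4 -> 29 -> 43
Result: insert 46 as right child of 43
Final tree (level order): [4, None, 29, None, 43, 41, 46]


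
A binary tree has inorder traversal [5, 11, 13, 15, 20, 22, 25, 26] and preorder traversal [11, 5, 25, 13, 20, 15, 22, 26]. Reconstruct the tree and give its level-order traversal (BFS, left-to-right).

Inorder:  [5, 11, 13, 15, 20, 22, 25, 26]
Preorder: [11, 5, 25, 13, 20, 15, 22, 26]
Algorithm: preorder visits root first, so consume preorder in order;
for each root, split the current inorder slice at that value into
left-subtree inorder and right-subtree inorder, then recurse.
Recursive splits:
  root=11; inorder splits into left=[5], right=[13, 15, 20, 22, 25, 26]
  root=5; inorder splits into left=[], right=[]
  root=25; inorder splits into left=[13, 15, 20, 22], right=[26]
  root=13; inorder splits into left=[], right=[15, 20, 22]
  root=20; inorder splits into left=[15], right=[22]
  root=15; inorder splits into left=[], right=[]
  root=22; inorder splits into left=[], right=[]
  root=26; inorder splits into left=[], right=[]
Reconstructed level-order: [11, 5, 25, 13, 26, 20, 15, 22]


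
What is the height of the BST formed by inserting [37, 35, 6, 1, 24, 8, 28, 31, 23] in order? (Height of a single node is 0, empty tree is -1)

Insertion order: [37, 35, 6, 1, 24, 8, 28, 31, 23]
Tree (level-order array): [37, 35, None, 6, None, 1, 24, None, None, 8, 28, None, 23, None, 31]
Compute height bottom-up (empty subtree = -1):
  height(1) = 1 + max(-1, -1) = 0
  height(23) = 1 + max(-1, -1) = 0
  height(8) = 1 + max(-1, 0) = 1
  height(31) = 1 + max(-1, -1) = 0
  height(28) = 1 + max(-1, 0) = 1
  height(24) = 1 + max(1, 1) = 2
  height(6) = 1 + max(0, 2) = 3
  height(35) = 1 + max(3, -1) = 4
  height(37) = 1 + max(4, -1) = 5
Height = 5


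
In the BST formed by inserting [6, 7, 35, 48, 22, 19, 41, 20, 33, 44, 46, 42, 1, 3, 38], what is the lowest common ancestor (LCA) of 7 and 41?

Tree insertion order: [6, 7, 35, 48, 22, 19, 41, 20, 33, 44, 46, 42, 1, 3, 38]
Tree (level-order array): [6, 1, 7, None, 3, None, 35, None, None, 22, 48, 19, 33, 41, None, None, 20, None, None, 38, 44, None, None, None, None, 42, 46]
In a BST, the LCA of p=7, q=41 is the first node v on the
root-to-leaf path with p <= v <= q (go left if both < v, right if both > v).
Walk from root:
  at 6: both 7 and 41 > 6, go right
  at 7: 7 <= 7 <= 41, this is the LCA
LCA = 7


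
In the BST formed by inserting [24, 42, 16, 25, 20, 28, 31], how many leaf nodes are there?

Tree built from: [24, 42, 16, 25, 20, 28, 31]
Tree (level-order array): [24, 16, 42, None, 20, 25, None, None, None, None, 28, None, 31]
Rule: A leaf has 0 children.
Per-node child counts:
  node 24: 2 child(ren)
  node 16: 1 child(ren)
  node 20: 0 child(ren)
  node 42: 1 child(ren)
  node 25: 1 child(ren)
  node 28: 1 child(ren)
  node 31: 0 child(ren)
Matching nodes: [20, 31]
Count of leaf nodes: 2


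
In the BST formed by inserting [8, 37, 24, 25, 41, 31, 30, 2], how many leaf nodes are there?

Tree built from: [8, 37, 24, 25, 41, 31, 30, 2]
Tree (level-order array): [8, 2, 37, None, None, 24, 41, None, 25, None, None, None, 31, 30]
Rule: A leaf has 0 children.
Per-node child counts:
  node 8: 2 child(ren)
  node 2: 0 child(ren)
  node 37: 2 child(ren)
  node 24: 1 child(ren)
  node 25: 1 child(ren)
  node 31: 1 child(ren)
  node 30: 0 child(ren)
  node 41: 0 child(ren)
Matching nodes: [2, 30, 41]
Count of leaf nodes: 3


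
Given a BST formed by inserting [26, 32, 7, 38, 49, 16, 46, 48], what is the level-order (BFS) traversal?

Tree insertion order: [26, 32, 7, 38, 49, 16, 46, 48]
Tree (level-order array): [26, 7, 32, None, 16, None, 38, None, None, None, 49, 46, None, None, 48]
BFS from the root, enqueuing left then right child of each popped node:
  queue [26] -> pop 26, enqueue [7, 32], visited so far: [26]
  queue [7, 32] -> pop 7, enqueue [16], visited so far: [26, 7]
  queue [32, 16] -> pop 32, enqueue [38], visited so far: [26, 7, 32]
  queue [16, 38] -> pop 16, enqueue [none], visited so far: [26, 7, 32, 16]
  queue [38] -> pop 38, enqueue [49], visited so far: [26, 7, 32, 16, 38]
  queue [49] -> pop 49, enqueue [46], visited so far: [26, 7, 32, 16, 38, 49]
  queue [46] -> pop 46, enqueue [48], visited so far: [26, 7, 32, 16, 38, 49, 46]
  queue [48] -> pop 48, enqueue [none], visited so far: [26, 7, 32, 16, 38, 49, 46, 48]
Result: [26, 7, 32, 16, 38, 49, 46, 48]


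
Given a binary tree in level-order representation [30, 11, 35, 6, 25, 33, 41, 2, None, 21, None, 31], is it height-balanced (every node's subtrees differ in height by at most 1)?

Tree (level-order array): [30, 11, 35, 6, 25, 33, 41, 2, None, 21, None, 31]
Definition: a tree is height-balanced if, at every node, |h(left) - h(right)| <= 1 (empty subtree has height -1).
Bottom-up per-node check:
  node 2: h_left=-1, h_right=-1, diff=0 [OK], height=0
  node 6: h_left=0, h_right=-1, diff=1 [OK], height=1
  node 21: h_left=-1, h_right=-1, diff=0 [OK], height=0
  node 25: h_left=0, h_right=-1, diff=1 [OK], height=1
  node 11: h_left=1, h_right=1, diff=0 [OK], height=2
  node 31: h_left=-1, h_right=-1, diff=0 [OK], height=0
  node 33: h_left=0, h_right=-1, diff=1 [OK], height=1
  node 41: h_left=-1, h_right=-1, diff=0 [OK], height=0
  node 35: h_left=1, h_right=0, diff=1 [OK], height=2
  node 30: h_left=2, h_right=2, diff=0 [OK], height=3
All nodes satisfy the balance condition.
Result: Balanced


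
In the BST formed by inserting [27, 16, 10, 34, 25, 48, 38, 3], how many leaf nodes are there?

Tree built from: [27, 16, 10, 34, 25, 48, 38, 3]
Tree (level-order array): [27, 16, 34, 10, 25, None, 48, 3, None, None, None, 38]
Rule: A leaf has 0 children.
Per-node child counts:
  node 27: 2 child(ren)
  node 16: 2 child(ren)
  node 10: 1 child(ren)
  node 3: 0 child(ren)
  node 25: 0 child(ren)
  node 34: 1 child(ren)
  node 48: 1 child(ren)
  node 38: 0 child(ren)
Matching nodes: [3, 25, 38]
Count of leaf nodes: 3


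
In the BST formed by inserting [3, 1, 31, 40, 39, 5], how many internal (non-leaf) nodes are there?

Tree built from: [3, 1, 31, 40, 39, 5]
Tree (level-order array): [3, 1, 31, None, None, 5, 40, None, None, 39]
Rule: An internal node has at least one child.
Per-node child counts:
  node 3: 2 child(ren)
  node 1: 0 child(ren)
  node 31: 2 child(ren)
  node 5: 0 child(ren)
  node 40: 1 child(ren)
  node 39: 0 child(ren)
Matching nodes: [3, 31, 40]
Count of internal (non-leaf) nodes: 3


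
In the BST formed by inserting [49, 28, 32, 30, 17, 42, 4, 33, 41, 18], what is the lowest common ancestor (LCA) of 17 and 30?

Tree insertion order: [49, 28, 32, 30, 17, 42, 4, 33, 41, 18]
Tree (level-order array): [49, 28, None, 17, 32, 4, 18, 30, 42, None, None, None, None, None, None, 33, None, None, 41]
In a BST, the LCA of p=17, q=30 is the first node v on the
root-to-leaf path with p <= v <= q (go left if both < v, right if both > v).
Walk from root:
  at 49: both 17 and 30 < 49, go left
  at 28: 17 <= 28 <= 30, this is the LCA
LCA = 28


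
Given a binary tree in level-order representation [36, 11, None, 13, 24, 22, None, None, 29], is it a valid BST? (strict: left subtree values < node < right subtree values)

Level-order array: [36, 11, None, 13, 24, 22, None, None, 29]
Validate using subtree bounds (lo, hi): at each node, require lo < value < hi,
then recurse left with hi=value and right with lo=value.
Preorder trace (stopping at first violation):
  at node 36 with bounds (-inf, +inf): OK
  at node 11 with bounds (-inf, 36): OK
  at node 13 with bounds (-inf, 11): VIOLATION
Node 13 violates its bound: not (-inf < 13 < 11).
Result: Not a valid BST


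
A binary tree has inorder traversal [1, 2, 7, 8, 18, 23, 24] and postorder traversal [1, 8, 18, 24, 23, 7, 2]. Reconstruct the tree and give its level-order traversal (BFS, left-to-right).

Inorder:   [1, 2, 7, 8, 18, 23, 24]
Postorder: [1, 8, 18, 24, 23, 7, 2]
Algorithm: postorder visits root last, so walk postorder right-to-left;
each value is the root of the current inorder slice — split it at that
value, recurse on the right subtree first, then the left.
Recursive splits:
  root=2; inorder splits into left=[1], right=[7, 8, 18, 23, 24]
  root=7; inorder splits into left=[], right=[8, 18, 23, 24]
  root=23; inorder splits into left=[8, 18], right=[24]
  root=24; inorder splits into left=[], right=[]
  root=18; inorder splits into left=[8], right=[]
  root=8; inorder splits into left=[], right=[]
  root=1; inorder splits into left=[], right=[]
Reconstructed level-order: [2, 1, 7, 23, 18, 24, 8]


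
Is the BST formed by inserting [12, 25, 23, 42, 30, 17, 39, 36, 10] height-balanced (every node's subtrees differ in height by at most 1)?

Tree (level-order array): [12, 10, 25, None, None, 23, 42, 17, None, 30, None, None, None, None, 39, 36]
Definition: a tree is height-balanced if, at every node, |h(left) - h(right)| <= 1 (empty subtree has height -1).
Bottom-up per-node check:
  node 10: h_left=-1, h_right=-1, diff=0 [OK], height=0
  node 17: h_left=-1, h_right=-1, diff=0 [OK], height=0
  node 23: h_left=0, h_right=-1, diff=1 [OK], height=1
  node 36: h_left=-1, h_right=-1, diff=0 [OK], height=0
  node 39: h_left=0, h_right=-1, diff=1 [OK], height=1
  node 30: h_left=-1, h_right=1, diff=2 [FAIL (|-1-1|=2 > 1)], height=2
  node 42: h_left=2, h_right=-1, diff=3 [FAIL (|2--1|=3 > 1)], height=3
  node 25: h_left=1, h_right=3, diff=2 [FAIL (|1-3|=2 > 1)], height=4
  node 12: h_left=0, h_right=4, diff=4 [FAIL (|0-4|=4 > 1)], height=5
Node 30 violates the condition: |-1 - 1| = 2 > 1.
Result: Not balanced


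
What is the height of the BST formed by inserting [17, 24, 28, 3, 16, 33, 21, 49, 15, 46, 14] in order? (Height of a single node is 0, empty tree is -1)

Insertion order: [17, 24, 28, 3, 16, 33, 21, 49, 15, 46, 14]
Tree (level-order array): [17, 3, 24, None, 16, 21, 28, 15, None, None, None, None, 33, 14, None, None, 49, None, None, 46]
Compute height bottom-up (empty subtree = -1):
  height(14) = 1 + max(-1, -1) = 0
  height(15) = 1 + max(0, -1) = 1
  height(16) = 1 + max(1, -1) = 2
  height(3) = 1 + max(-1, 2) = 3
  height(21) = 1 + max(-1, -1) = 0
  height(46) = 1 + max(-1, -1) = 0
  height(49) = 1 + max(0, -1) = 1
  height(33) = 1 + max(-1, 1) = 2
  height(28) = 1 + max(-1, 2) = 3
  height(24) = 1 + max(0, 3) = 4
  height(17) = 1 + max(3, 4) = 5
Height = 5


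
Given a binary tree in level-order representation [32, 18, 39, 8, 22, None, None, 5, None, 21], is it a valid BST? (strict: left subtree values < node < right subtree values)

Level-order array: [32, 18, 39, 8, 22, None, None, 5, None, 21]
Validate using subtree bounds (lo, hi): at each node, require lo < value < hi,
then recurse left with hi=value and right with lo=value.
Preorder trace (stopping at first violation):
  at node 32 with bounds (-inf, +inf): OK
  at node 18 with bounds (-inf, 32): OK
  at node 8 with bounds (-inf, 18): OK
  at node 5 with bounds (-inf, 8): OK
  at node 22 with bounds (18, 32): OK
  at node 21 with bounds (18, 22): OK
  at node 39 with bounds (32, +inf): OK
No violation found at any node.
Result: Valid BST


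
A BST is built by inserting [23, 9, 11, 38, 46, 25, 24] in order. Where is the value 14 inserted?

Starting tree (level order): [23, 9, 38, None, 11, 25, 46, None, None, 24]
Insertion path: 23 -> 9 -> 11
Result: insert 14 as right child of 11
Final tree (level order): [23, 9, 38, None, 11, 25, 46, None, 14, 24]


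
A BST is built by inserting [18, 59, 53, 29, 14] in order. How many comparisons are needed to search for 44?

Search path for 44: 18 -> 59 -> 53 -> 29
Found: False
Comparisons: 4


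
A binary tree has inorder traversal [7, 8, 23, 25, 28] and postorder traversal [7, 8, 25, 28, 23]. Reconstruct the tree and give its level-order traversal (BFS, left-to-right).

Inorder:   [7, 8, 23, 25, 28]
Postorder: [7, 8, 25, 28, 23]
Algorithm: postorder visits root last, so walk postorder right-to-left;
each value is the root of the current inorder slice — split it at that
value, recurse on the right subtree first, then the left.
Recursive splits:
  root=23; inorder splits into left=[7, 8], right=[25, 28]
  root=28; inorder splits into left=[25], right=[]
  root=25; inorder splits into left=[], right=[]
  root=8; inorder splits into left=[7], right=[]
  root=7; inorder splits into left=[], right=[]
Reconstructed level-order: [23, 8, 28, 7, 25]


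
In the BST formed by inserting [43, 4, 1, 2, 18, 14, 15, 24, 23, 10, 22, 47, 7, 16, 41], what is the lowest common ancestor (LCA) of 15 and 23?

Tree insertion order: [43, 4, 1, 2, 18, 14, 15, 24, 23, 10, 22, 47, 7, 16, 41]
Tree (level-order array): [43, 4, 47, 1, 18, None, None, None, 2, 14, 24, None, None, 10, 15, 23, 41, 7, None, None, 16, 22]
In a BST, the LCA of p=15, q=23 is the first node v on the
root-to-leaf path with p <= v <= q (go left if both < v, right if both > v).
Walk from root:
  at 43: both 15 and 23 < 43, go left
  at 4: both 15 and 23 > 4, go right
  at 18: 15 <= 18 <= 23, this is the LCA
LCA = 18


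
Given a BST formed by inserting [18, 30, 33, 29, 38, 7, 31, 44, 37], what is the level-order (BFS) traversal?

Tree insertion order: [18, 30, 33, 29, 38, 7, 31, 44, 37]
Tree (level-order array): [18, 7, 30, None, None, 29, 33, None, None, 31, 38, None, None, 37, 44]
BFS from the root, enqueuing left then right child of each popped node:
  queue [18] -> pop 18, enqueue [7, 30], visited so far: [18]
  queue [7, 30] -> pop 7, enqueue [none], visited so far: [18, 7]
  queue [30] -> pop 30, enqueue [29, 33], visited so far: [18, 7, 30]
  queue [29, 33] -> pop 29, enqueue [none], visited so far: [18, 7, 30, 29]
  queue [33] -> pop 33, enqueue [31, 38], visited so far: [18, 7, 30, 29, 33]
  queue [31, 38] -> pop 31, enqueue [none], visited so far: [18, 7, 30, 29, 33, 31]
  queue [38] -> pop 38, enqueue [37, 44], visited so far: [18, 7, 30, 29, 33, 31, 38]
  queue [37, 44] -> pop 37, enqueue [none], visited so far: [18, 7, 30, 29, 33, 31, 38, 37]
  queue [44] -> pop 44, enqueue [none], visited so far: [18, 7, 30, 29, 33, 31, 38, 37, 44]
Result: [18, 7, 30, 29, 33, 31, 38, 37, 44]


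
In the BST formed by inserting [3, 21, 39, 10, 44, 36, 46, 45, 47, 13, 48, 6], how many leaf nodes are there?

Tree built from: [3, 21, 39, 10, 44, 36, 46, 45, 47, 13, 48, 6]
Tree (level-order array): [3, None, 21, 10, 39, 6, 13, 36, 44, None, None, None, None, None, None, None, 46, 45, 47, None, None, None, 48]
Rule: A leaf has 0 children.
Per-node child counts:
  node 3: 1 child(ren)
  node 21: 2 child(ren)
  node 10: 2 child(ren)
  node 6: 0 child(ren)
  node 13: 0 child(ren)
  node 39: 2 child(ren)
  node 36: 0 child(ren)
  node 44: 1 child(ren)
  node 46: 2 child(ren)
  node 45: 0 child(ren)
  node 47: 1 child(ren)
  node 48: 0 child(ren)
Matching nodes: [6, 13, 36, 45, 48]
Count of leaf nodes: 5


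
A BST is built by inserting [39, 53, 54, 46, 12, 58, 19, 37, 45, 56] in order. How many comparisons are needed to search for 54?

Search path for 54: 39 -> 53 -> 54
Found: True
Comparisons: 3


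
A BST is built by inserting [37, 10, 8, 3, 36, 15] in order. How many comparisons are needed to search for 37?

Search path for 37: 37
Found: True
Comparisons: 1


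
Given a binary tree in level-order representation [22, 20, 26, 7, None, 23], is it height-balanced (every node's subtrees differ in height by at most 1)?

Tree (level-order array): [22, 20, 26, 7, None, 23]
Definition: a tree is height-balanced if, at every node, |h(left) - h(right)| <= 1 (empty subtree has height -1).
Bottom-up per-node check:
  node 7: h_left=-1, h_right=-1, diff=0 [OK], height=0
  node 20: h_left=0, h_right=-1, diff=1 [OK], height=1
  node 23: h_left=-1, h_right=-1, diff=0 [OK], height=0
  node 26: h_left=0, h_right=-1, diff=1 [OK], height=1
  node 22: h_left=1, h_right=1, diff=0 [OK], height=2
All nodes satisfy the balance condition.
Result: Balanced


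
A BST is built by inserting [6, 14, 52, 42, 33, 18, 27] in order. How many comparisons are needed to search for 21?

Search path for 21: 6 -> 14 -> 52 -> 42 -> 33 -> 18 -> 27
Found: False
Comparisons: 7


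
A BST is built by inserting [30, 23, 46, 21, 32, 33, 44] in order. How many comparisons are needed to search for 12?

Search path for 12: 30 -> 23 -> 21
Found: False
Comparisons: 3


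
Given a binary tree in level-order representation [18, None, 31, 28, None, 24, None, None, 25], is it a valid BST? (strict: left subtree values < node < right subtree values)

Level-order array: [18, None, 31, 28, None, 24, None, None, 25]
Validate using subtree bounds (lo, hi): at each node, require lo < value < hi,
then recurse left with hi=value and right with lo=value.
Preorder trace (stopping at first violation):
  at node 18 with bounds (-inf, +inf): OK
  at node 31 with bounds (18, +inf): OK
  at node 28 with bounds (18, 31): OK
  at node 24 with bounds (18, 28): OK
  at node 25 with bounds (24, 28): OK
No violation found at any node.
Result: Valid BST


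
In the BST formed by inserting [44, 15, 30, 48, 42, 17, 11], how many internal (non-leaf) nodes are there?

Tree built from: [44, 15, 30, 48, 42, 17, 11]
Tree (level-order array): [44, 15, 48, 11, 30, None, None, None, None, 17, 42]
Rule: An internal node has at least one child.
Per-node child counts:
  node 44: 2 child(ren)
  node 15: 2 child(ren)
  node 11: 0 child(ren)
  node 30: 2 child(ren)
  node 17: 0 child(ren)
  node 42: 0 child(ren)
  node 48: 0 child(ren)
Matching nodes: [44, 15, 30]
Count of internal (non-leaf) nodes: 3


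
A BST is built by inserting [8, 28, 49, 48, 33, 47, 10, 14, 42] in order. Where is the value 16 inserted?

Starting tree (level order): [8, None, 28, 10, 49, None, 14, 48, None, None, None, 33, None, None, 47, 42]
Insertion path: 8 -> 28 -> 10 -> 14
Result: insert 16 as right child of 14
Final tree (level order): [8, None, 28, 10, 49, None, 14, 48, None, None, 16, 33, None, None, None, None, 47, 42]


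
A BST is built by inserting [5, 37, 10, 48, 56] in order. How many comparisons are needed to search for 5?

Search path for 5: 5
Found: True
Comparisons: 1


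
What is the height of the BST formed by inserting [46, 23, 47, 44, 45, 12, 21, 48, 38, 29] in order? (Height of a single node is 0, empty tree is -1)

Insertion order: [46, 23, 47, 44, 45, 12, 21, 48, 38, 29]
Tree (level-order array): [46, 23, 47, 12, 44, None, 48, None, 21, 38, 45, None, None, None, None, 29]
Compute height bottom-up (empty subtree = -1):
  height(21) = 1 + max(-1, -1) = 0
  height(12) = 1 + max(-1, 0) = 1
  height(29) = 1 + max(-1, -1) = 0
  height(38) = 1 + max(0, -1) = 1
  height(45) = 1 + max(-1, -1) = 0
  height(44) = 1 + max(1, 0) = 2
  height(23) = 1 + max(1, 2) = 3
  height(48) = 1 + max(-1, -1) = 0
  height(47) = 1 + max(-1, 0) = 1
  height(46) = 1 + max(3, 1) = 4
Height = 4


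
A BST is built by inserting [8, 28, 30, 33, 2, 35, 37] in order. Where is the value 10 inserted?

Starting tree (level order): [8, 2, 28, None, None, None, 30, None, 33, None, 35, None, 37]
Insertion path: 8 -> 28
Result: insert 10 as left child of 28
Final tree (level order): [8, 2, 28, None, None, 10, 30, None, None, None, 33, None, 35, None, 37]


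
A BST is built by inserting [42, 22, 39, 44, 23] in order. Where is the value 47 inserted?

Starting tree (level order): [42, 22, 44, None, 39, None, None, 23]
Insertion path: 42 -> 44
Result: insert 47 as right child of 44
Final tree (level order): [42, 22, 44, None, 39, None, 47, 23]


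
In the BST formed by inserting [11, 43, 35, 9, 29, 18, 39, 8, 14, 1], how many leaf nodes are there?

Tree built from: [11, 43, 35, 9, 29, 18, 39, 8, 14, 1]
Tree (level-order array): [11, 9, 43, 8, None, 35, None, 1, None, 29, 39, None, None, 18, None, None, None, 14]
Rule: A leaf has 0 children.
Per-node child counts:
  node 11: 2 child(ren)
  node 9: 1 child(ren)
  node 8: 1 child(ren)
  node 1: 0 child(ren)
  node 43: 1 child(ren)
  node 35: 2 child(ren)
  node 29: 1 child(ren)
  node 18: 1 child(ren)
  node 14: 0 child(ren)
  node 39: 0 child(ren)
Matching nodes: [1, 14, 39]
Count of leaf nodes: 3


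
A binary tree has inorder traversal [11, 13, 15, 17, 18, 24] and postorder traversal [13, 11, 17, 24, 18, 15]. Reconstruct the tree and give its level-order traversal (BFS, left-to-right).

Inorder:   [11, 13, 15, 17, 18, 24]
Postorder: [13, 11, 17, 24, 18, 15]
Algorithm: postorder visits root last, so walk postorder right-to-left;
each value is the root of the current inorder slice — split it at that
value, recurse on the right subtree first, then the left.
Recursive splits:
  root=15; inorder splits into left=[11, 13], right=[17, 18, 24]
  root=18; inorder splits into left=[17], right=[24]
  root=24; inorder splits into left=[], right=[]
  root=17; inorder splits into left=[], right=[]
  root=11; inorder splits into left=[], right=[13]
  root=13; inorder splits into left=[], right=[]
Reconstructed level-order: [15, 11, 18, 13, 17, 24]


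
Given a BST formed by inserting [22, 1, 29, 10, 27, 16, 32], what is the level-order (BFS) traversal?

Tree insertion order: [22, 1, 29, 10, 27, 16, 32]
Tree (level-order array): [22, 1, 29, None, 10, 27, 32, None, 16]
BFS from the root, enqueuing left then right child of each popped node:
  queue [22] -> pop 22, enqueue [1, 29], visited so far: [22]
  queue [1, 29] -> pop 1, enqueue [10], visited so far: [22, 1]
  queue [29, 10] -> pop 29, enqueue [27, 32], visited so far: [22, 1, 29]
  queue [10, 27, 32] -> pop 10, enqueue [16], visited so far: [22, 1, 29, 10]
  queue [27, 32, 16] -> pop 27, enqueue [none], visited so far: [22, 1, 29, 10, 27]
  queue [32, 16] -> pop 32, enqueue [none], visited so far: [22, 1, 29, 10, 27, 32]
  queue [16] -> pop 16, enqueue [none], visited so far: [22, 1, 29, 10, 27, 32, 16]
Result: [22, 1, 29, 10, 27, 32, 16]


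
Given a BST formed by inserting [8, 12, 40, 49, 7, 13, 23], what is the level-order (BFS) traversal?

Tree insertion order: [8, 12, 40, 49, 7, 13, 23]
Tree (level-order array): [8, 7, 12, None, None, None, 40, 13, 49, None, 23]
BFS from the root, enqueuing left then right child of each popped node:
  queue [8] -> pop 8, enqueue [7, 12], visited so far: [8]
  queue [7, 12] -> pop 7, enqueue [none], visited so far: [8, 7]
  queue [12] -> pop 12, enqueue [40], visited so far: [8, 7, 12]
  queue [40] -> pop 40, enqueue [13, 49], visited so far: [8, 7, 12, 40]
  queue [13, 49] -> pop 13, enqueue [23], visited so far: [8, 7, 12, 40, 13]
  queue [49, 23] -> pop 49, enqueue [none], visited so far: [8, 7, 12, 40, 13, 49]
  queue [23] -> pop 23, enqueue [none], visited so far: [8, 7, 12, 40, 13, 49, 23]
Result: [8, 7, 12, 40, 13, 49, 23]


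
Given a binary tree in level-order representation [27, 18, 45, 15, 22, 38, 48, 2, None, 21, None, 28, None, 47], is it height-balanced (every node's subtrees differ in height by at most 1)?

Tree (level-order array): [27, 18, 45, 15, 22, 38, 48, 2, None, 21, None, 28, None, 47]
Definition: a tree is height-balanced if, at every node, |h(left) - h(right)| <= 1 (empty subtree has height -1).
Bottom-up per-node check:
  node 2: h_left=-1, h_right=-1, diff=0 [OK], height=0
  node 15: h_left=0, h_right=-1, diff=1 [OK], height=1
  node 21: h_left=-1, h_right=-1, diff=0 [OK], height=0
  node 22: h_left=0, h_right=-1, diff=1 [OK], height=1
  node 18: h_left=1, h_right=1, diff=0 [OK], height=2
  node 28: h_left=-1, h_right=-1, diff=0 [OK], height=0
  node 38: h_left=0, h_right=-1, diff=1 [OK], height=1
  node 47: h_left=-1, h_right=-1, diff=0 [OK], height=0
  node 48: h_left=0, h_right=-1, diff=1 [OK], height=1
  node 45: h_left=1, h_right=1, diff=0 [OK], height=2
  node 27: h_left=2, h_right=2, diff=0 [OK], height=3
All nodes satisfy the balance condition.
Result: Balanced


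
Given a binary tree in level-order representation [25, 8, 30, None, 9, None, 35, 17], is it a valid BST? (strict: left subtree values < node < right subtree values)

Level-order array: [25, 8, 30, None, 9, None, 35, 17]
Validate using subtree bounds (lo, hi): at each node, require lo < value < hi,
then recurse left with hi=value and right with lo=value.
Preorder trace (stopping at first violation):
  at node 25 with bounds (-inf, +inf): OK
  at node 8 with bounds (-inf, 25): OK
  at node 9 with bounds (8, 25): OK
  at node 17 with bounds (8, 9): VIOLATION
Node 17 violates its bound: not (8 < 17 < 9).
Result: Not a valid BST


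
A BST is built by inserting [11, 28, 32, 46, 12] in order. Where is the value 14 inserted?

Starting tree (level order): [11, None, 28, 12, 32, None, None, None, 46]
Insertion path: 11 -> 28 -> 12
Result: insert 14 as right child of 12
Final tree (level order): [11, None, 28, 12, 32, None, 14, None, 46]


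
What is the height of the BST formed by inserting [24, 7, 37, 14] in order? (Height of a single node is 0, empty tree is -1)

Insertion order: [24, 7, 37, 14]
Tree (level-order array): [24, 7, 37, None, 14]
Compute height bottom-up (empty subtree = -1):
  height(14) = 1 + max(-1, -1) = 0
  height(7) = 1 + max(-1, 0) = 1
  height(37) = 1 + max(-1, -1) = 0
  height(24) = 1 + max(1, 0) = 2
Height = 2


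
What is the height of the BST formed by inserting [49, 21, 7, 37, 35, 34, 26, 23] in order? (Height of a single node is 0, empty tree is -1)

Insertion order: [49, 21, 7, 37, 35, 34, 26, 23]
Tree (level-order array): [49, 21, None, 7, 37, None, None, 35, None, 34, None, 26, None, 23]
Compute height bottom-up (empty subtree = -1):
  height(7) = 1 + max(-1, -1) = 0
  height(23) = 1 + max(-1, -1) = 0
  height(26) = 1 + max(0, -1) = 1
  height(34) = 1 + max(1, -1) = 2
  height(35) = 1 + max(2, -1) = 3
  height(37) = 1 + max(3, -1) = 4
  height(21) = 1 + max(0, 4) = 5
  height(49) = 1 + max(5, -1) = 6
Height = 6


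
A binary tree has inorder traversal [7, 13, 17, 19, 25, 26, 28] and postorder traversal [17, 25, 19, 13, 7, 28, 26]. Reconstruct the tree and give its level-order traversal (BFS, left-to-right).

Inorder:   [7, 13, 17, 19, 25, 26, 28]
Postorder: [17, 25, 19, 13, 7, 28, 26]
Algorithm: postorder visits root last, so walk postorder right-to-left;
each value is the root of the current inorder slice — split it at that
value, recurse on the right subtree first, then the left.
Recursive splits:
  root=26; inorder splits into left=[7, 13, 17, 19, 25], right=[28]
  root=28; inorder splits into left=[], right=[]
  root=7; inorder splits into left=[], right=[13, 17, 19, 25]
  root=13; inorder splits into left=[], right=[17, 19, 25]
  root=19; inorder splits into left=[17], right=[25]
  root=25; inorder splits into left=[], right=[]
  root=17; inorder splits into left=[], right=[]
Reconstructed level-order: [26, 7, 28, 13, 19, 17, 25]


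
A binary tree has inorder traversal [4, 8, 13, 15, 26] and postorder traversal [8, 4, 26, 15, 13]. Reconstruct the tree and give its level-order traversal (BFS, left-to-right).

Inorder:   [4, 8, 13, 15, 26]
Postorder: [8, 4, 26, 15, 13]
Algorithm: postorder visits root last, so walk postorder right-to-left;
each value is the root of the current inorder slice — split it at that
value, recurse on the right subtree first, then the left.
Recursive splits:
  root=13; inorder splits into left=[4, 8], right=[15, 26]
  root=15; inorder splits into left=[], right=[26]
  root=26; inorder splits into left=[], right=[]
  root=4; inorder splits into left=[], right=[8]
  root=8; inorder splits into left=[], right=[]
Reconstructed level-order: [13, 4, 15, 8, 26]


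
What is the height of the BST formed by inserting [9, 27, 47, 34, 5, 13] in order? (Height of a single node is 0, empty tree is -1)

Insertion order: [9, 27, 47, 34, 5, 13]
Tree (level-order array): [9, 5, 27, None, None, 13, 47, None, None, 34]
Compute height bottom-up (empty subtree = -1):
  height(5) = 1 + max(-1, -1) = 0
  height(13) = 1 + max(-1, -1) = 0
  height(34) = 1 + max(-1, -1) = 0
  height(47) = 1 + max(0, -1) = 1
  height(27) = 1 + max(0, 1) = 2
  height(9) = 1 + max(0, 2) = 3
Height = 3


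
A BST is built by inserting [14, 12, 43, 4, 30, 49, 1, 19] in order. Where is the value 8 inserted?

Starting tree (level order): [14, 12, 43, 4, None, 30, 49, 1, None, 19]
Insertion path: 14 -> 12 -> 4
Result: insert 8 as right child of 4
Final tree (level order): [14, 12, 43, 4, None, 30, 49, 1, 8, 19]


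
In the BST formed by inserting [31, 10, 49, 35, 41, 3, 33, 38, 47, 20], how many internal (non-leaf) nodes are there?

Tree built from: [31, 10, 49, 35, 41, 3, 33, 38, 47, 20]
Tree (level-order array): [31, 10, 49, 3, 20, 35, None, None, None, None, None, 33, 41, None, None, 38, 47]
Rule: An internal node has at least one child.
Per-node child counts:
  node 31: 2 child(ren)
  node 10: 2 child(ren)
  node 3: 0 child(ren)
  node 20: 0 child(ren)
  node 49: 1 child(ren)
  node 35: 2 child(ren)
  node 33: 0 child(ren)
  node 41: 2 child(ren)
  node 38: 0 child(ren)
  node 47: 0 child(ren)
Matching nodes: [31, 10, 49, 35, 41]
Count of internal (non-leaf) nodes: 5


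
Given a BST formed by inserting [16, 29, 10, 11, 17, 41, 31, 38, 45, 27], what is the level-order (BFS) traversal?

Tree insertion order: [16, 29, 10, 11, 17, 41, 31, 38, 45, 27]
Tree (level-order array): [16, 10, 29, None, 11, 17, 41, None, None, None, 27, 31, 45, None, None, None, 38]
BFS from the root, enqueuing left then right child of each popped node:
  queue [16] -> pop 16, enqueue [10, 29], visited so far: [16]
  queue [10, 29] -> pop 10, enqueue [11], visited so far: [16, 10]
  queue [29, 11] -> pop 29, enqueue [17, 41], visited so far: [16, 10, 29]
  queue [11, 17, 41] -> pop 11, enqueue [none], visited so far: [16, 10, 29, 11]
  queue [17, 41] -> pop 17, enqueue [27], visited so far: [16, 10, 29, 11, 17]
  queue [41, 27] -> pop 41, enqueue [31, 45], visited so far: [16, 10, 29, 11, 17, 41]
  queue [27, 31, 45] -> pop 27, enqueue [none], visited so far: [16, 10, 29, 11, 17, 41, 27]
  queue [31, 45] -> pop 31, enqueue [38], visited so far: [16, 10, 29, 11, 17, 41, 27, 31]
  queue [45, 38] -> pop 45, enqueue [none], visited so far: [16, 10, 29, 11, 17, 41, 27, 31, 45]
  queue [38] -> pop 38, enqueue [none], visited so far: [16, 10, 29, 11, 17, 41, 27, 31, 45, 38]
Result: [16, 10, 29, 11, 17, 41, 27, 31, 45, 38]
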